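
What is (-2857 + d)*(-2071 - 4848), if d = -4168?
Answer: 48605975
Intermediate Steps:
(-2857 + d)*(-2071 - 4848) = (-2857 - 4168)*(-2071 - 4848) = -7025*(-6919) = 48605975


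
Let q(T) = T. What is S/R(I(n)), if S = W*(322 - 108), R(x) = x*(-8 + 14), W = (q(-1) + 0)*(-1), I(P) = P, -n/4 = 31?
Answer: -107/372 ≈ -0.28763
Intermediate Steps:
n = -124 (n = -4*31 = -124)
W = 1 (W = (-1 + 0)*(-1) = -1*(-1) = 1)
R(x) = 6*x (R(x) = x*6 = 6*x)
S = 214 (S = 1*(322 - 108) = 1*214 = 214)
S/R(I(n)) = 214/((6*(-124))) = 214/(-744) = 214*(-1/744) = -107/372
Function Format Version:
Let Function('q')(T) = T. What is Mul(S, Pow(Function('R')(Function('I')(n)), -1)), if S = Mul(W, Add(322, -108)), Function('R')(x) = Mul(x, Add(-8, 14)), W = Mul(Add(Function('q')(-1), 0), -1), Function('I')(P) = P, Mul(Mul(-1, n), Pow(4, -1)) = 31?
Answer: Rational(-107, 372) ≈ -0.28763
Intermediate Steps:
n = -124 (n = Mul(-4, 31) = -124)
W = 1 (W = Mul(Add(-1, 0), -1) = Mul(-1, -1) = 1)
Function('R')(x) = Mul(6, x) (Function('R')(x) = Mul(x, 6) = Mul(6, x))
S = 214 (S = Mul(1, Add(322, -108)) = Mul(1, 214) = 214)
Mul(S, Pow(Function('R')(Function('I')(n)), -1)) = Mul(214, Pow(Mul(6, -124), -1)) = Mul(214, Pow(-744, -1)) = Mul(214, Rational(-1, 744)) = Rational(-107, 372)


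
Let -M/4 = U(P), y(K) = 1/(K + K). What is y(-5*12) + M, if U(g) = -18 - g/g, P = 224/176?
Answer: 9119/120 ≈ 75.992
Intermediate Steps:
y(K) = 1/(2*K)
P = 14/11 (P = 224*(1/176) = 14/11 ≈ 1.2727)
U(g) = -19 (U(g) = -18 - 1*1 = -18 - 1 = -19)
M = 76 (M = -4*(-19) = 76)
y(-5*12) + M = 1/(2*((-5*12))) + 76 = (½)/(-60) + 76 = (½)*(-1/60) + 76 = -1/120 + 76 = 9119/120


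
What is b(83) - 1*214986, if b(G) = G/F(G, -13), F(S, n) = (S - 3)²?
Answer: -1375910317/6400 ≈ -2.1499e+5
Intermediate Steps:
F(S, n) = (-3 + S)²
b(G) = G/(-3 + G)² (b(G) = G/((-3 + G)²) = G/(-3 + G)²)
b(83) - 1*214986 = 83/(-3 + 83)² - 1*214986 = 83/80² - 214986 = 83*(1/6400) - 214986 = 83/6400 - 214986 = -1375910317/6400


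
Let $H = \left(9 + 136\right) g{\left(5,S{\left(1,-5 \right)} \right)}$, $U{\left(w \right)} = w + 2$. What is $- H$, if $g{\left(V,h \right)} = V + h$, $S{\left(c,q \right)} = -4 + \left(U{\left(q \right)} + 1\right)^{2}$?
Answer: $-725$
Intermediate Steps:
$U{\left(w \right)} = 2 + w$
$S{\left(c,q \right)} = -4 + \left(3 + q\right)^{2}$ ($S{\left(c,q \right)} = -4 + \left(\left(2 + q\right) + 1\right)^{2} = -4 + \left(3 + q\right)^{2}$)
$H = 725$ ($H = \left(9 + 136\right) \left(5 - \left(4 - \left(3 - 5\right)^{2}\right)\right) = 145 \left(5 - \left(4 - \left(-2\right)^{2}\right)\right) = 145 \left(5 + \left(-4 + 4\right)\right) = 145 \left(5 + 0\right) = 145 \cdot 5 = 725$)
$- H = \left(-1\right) 725 = -725$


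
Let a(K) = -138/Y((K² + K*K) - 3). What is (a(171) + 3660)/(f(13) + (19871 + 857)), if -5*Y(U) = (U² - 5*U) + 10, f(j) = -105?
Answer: 6257686932825/35260185138944 ≈ 0.17747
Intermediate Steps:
Y(U) = -2 + U - U²/5 (Y(U) = -((U² - 5*U) + 10)/5 = -(10 + U² - 5*U)/5 = -2 + U - U²/5)
a(K) = -138/(-5 + 2*K² - (-3 + 2*K²)²/5) (a(K) = -138/(-2 + ((K² + K*K) - 3) - ((K² + K*K) - 3)²/5) = -138/(-2 + ((K² + K²) - 3) - ((K² + K²) - 3)²/5) = -138/(-2 + (2*K² - 3) - (2*K² - 3)²/5) = -138/(-2 + (-3 + 2*K²) - (-3 + 2*K²)²/5) = -138/(-5 + 2*K² - (-3 + 2*K²)²/5))
(a(171) + 3660)/(f(13) + (19871 + 857)) = (345/(17 - 11*171² + 2*171⁴) + 3660)/(-105 + (19871 + 857)) = (345/(17 - 11*29241 + 2*855036081) + 3660)/(-105 + 20728) = (345/(17 - 321651 + 1710072162) + 3660)/20623 = (345/1709750528 + 3660)*(1/20623) = (6257686932825/1709750528)*(1/20623) = 6257686932825/35260185138944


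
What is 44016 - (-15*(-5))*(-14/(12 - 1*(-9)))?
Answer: 44066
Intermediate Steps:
44016 - (-15*(-5))*(-14/(12 - 1*(-9))) = 44016 - 75*(-14/(12 + 9)) = 44016 - 75*(-14/21) = 44016 - 75*(-14*1/21) = 44016 - 75*(-2)/3 = 44016 - 1*(-50) = 44016 + 50 = 44066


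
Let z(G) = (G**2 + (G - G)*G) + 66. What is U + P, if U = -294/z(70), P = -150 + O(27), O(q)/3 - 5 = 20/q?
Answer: -2968508/22347 ≈ -132.84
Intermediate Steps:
O(q) = 15 + 60/q (O(q) = 15 + 3*(20/q) = 15 + 60/q)
P = -1195/9 (P = -150 + (15 + 60/27) = -150 + (15 + 60*(1/27)) = -150 + (15 + 20/9) = -150 + 155/9 = -1195/9 ≈ -132.78)
z(G) = 66 + G**2 (z(G) = (G**2 + 0*G) + 66 = (G**2 + 0) + 66 = G**2 + 66 = 66 + G**2)
U = -147/2483 (U = -294/(66 + 70**2) = -294/(66 + 4900) = -294/4966 = -294*1/4966 = -147/2483 ≈ -0.059203)
U + P = -147/2483 - 1195/9 = -2968508/22347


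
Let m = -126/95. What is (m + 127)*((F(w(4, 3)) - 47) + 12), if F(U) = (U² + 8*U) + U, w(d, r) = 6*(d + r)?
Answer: 25155473/95 ≈ 2.6479e+5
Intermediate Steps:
w(d, r) = 6*d + 6*r
m = -126/95 (m = -126*1/95 = -126/95 ≈ -1.3263)
F(U) = U² + 9*U
(m + 127)*((F(w(4, 3)) - 47) + 12) = (-126/95 + 127)*(((6*4 + 6*3)*(9 + (6*4 + 6*3)) - 47) + 12) = 11939*(((24 + 18)*(9 + (24 + 18)) - 47) + 12)/95 = 11939*((42*(9 + 42) - 47) + 12)/95 = 11939*((42*51 - 47) + 12)/95 = 11939*((2142 - 47) + 12)/95 = 11939*(2095 + 12)/95 = (11939/95)*2107 = 25155473/95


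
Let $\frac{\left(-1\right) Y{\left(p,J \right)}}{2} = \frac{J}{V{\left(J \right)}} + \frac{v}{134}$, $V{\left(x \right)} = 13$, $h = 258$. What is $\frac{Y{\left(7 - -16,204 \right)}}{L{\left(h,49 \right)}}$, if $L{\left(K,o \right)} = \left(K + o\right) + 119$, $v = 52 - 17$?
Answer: $- \frac{27791}{371046} \approx -0.074899$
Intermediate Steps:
$v = 35$ ($v = 52 - 17 = 35$)
$L{\left(K,o \right)} = 119 + K + o$
$Y{\left(p,J \right)} = - \frac{35}{67} - \frac{2 J}{13}$ ($Y{\left(p,J \right)} = - 2 \left(\frac{J}{13} + \frac{35}{134}\right) = - 2 \left(\frac{35}{134} + \frac{J}{13}\right) = - \frac{35}{67} - \frac{2 J}{13}$)
$\frac{Y{\left(7 - -16,204 \right)}}{L{\left(h,49 \right)}} = \frac{- \frac{35}{67} - \frac{408}{13}}{119 + 258 + 49} = \frac{- \frac{35}{67} - \frac{408}{13}}{426} = \left(- \frac{27791}{871}\right) \frac{1}{426} = - \frac{27791}{371046}$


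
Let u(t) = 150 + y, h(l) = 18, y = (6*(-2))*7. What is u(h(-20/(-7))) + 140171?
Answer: 140237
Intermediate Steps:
y = -84 (y = -12*7 = -84)
u(t) = 66 (u(t) = 150 - 84 = 66)
u(h(-20/(-7))) + 140171 = 66 + 140171 = 140237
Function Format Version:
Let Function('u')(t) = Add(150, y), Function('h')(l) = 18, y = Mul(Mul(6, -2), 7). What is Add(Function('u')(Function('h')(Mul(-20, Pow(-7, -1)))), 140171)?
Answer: 140237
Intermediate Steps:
y = -84 (y = Mul(-12, 7) = -84)
Function('u')(t) = 66 (Function('u')(t) = Add(150, -84) = 66)
Add(Function('u')(Function('h')(Mul(-20, Pow(-7, -1)))), 140171) = Add(66, 140171) = 140237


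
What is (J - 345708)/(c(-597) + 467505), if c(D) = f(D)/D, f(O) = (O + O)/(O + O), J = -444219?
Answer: -471586419/279100484 ≈ -1.6897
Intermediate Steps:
f(O) = 1 (f(O) = (2*O)/((2*O)) = (2*O)*(1/(2*O)) = 1)
c(D) = 1/D
(J - 345708)/(c(-597) + 467505) = (-444219 - 345708)/(1/(-597) + 467505) = -789927/(-1/597 + 467505) = -789927/279100484/597 = -789927*597/279100484 = -471586419/279100484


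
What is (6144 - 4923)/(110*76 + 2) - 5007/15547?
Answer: -618531/3513622 ≈ -0.17604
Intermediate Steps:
(6144 - 4923)/(110*76 + 2) - 5007/15547 = 1221/(8360 + 2) - 5007*1/15547 = 1221/8362 - 5007/15547 = 1221*(1/8362) - 5007/15547 = 33/226 - 5007/15547 = -618531/3513622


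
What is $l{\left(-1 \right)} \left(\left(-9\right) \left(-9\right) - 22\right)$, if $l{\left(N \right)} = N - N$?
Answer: $0$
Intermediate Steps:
$l{\left(N \right)} = 0$
$l{\left(-1 \right)} \left(\left(-9\right) \left(-9\right) - 22\right) = 0 \left(\left(-9\right) \left(-9\right) - 22\right) = 0 \left(81 - 22\right) = 0 \cdot 59 = 0$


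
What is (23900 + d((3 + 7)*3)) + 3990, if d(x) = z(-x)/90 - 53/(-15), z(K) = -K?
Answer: 418408/15 ≈ 27894.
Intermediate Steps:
d(x) = 53/15 + x/90 (d(x) = -(-1)*x/90 - 53/(-15) = x*(1/90) - 53*(-1/15) = x/90 + 53/15 = 53/15 + x/90)
(23900 + d((3 + 7)*3)) + 3990 = (23900 + (53/15 + ((3 + 7)*3)/90)) + 3990 = (23900 + (53/15 + (10*3)/90)) + 3990 = (23900 + (53/15 + (1/90)*30)) + 3990 = (23900 + (53/15 + ⅓)) + 3990 = (23900 + 58/15) + 3990 = 358558/15 + 3990 = 418408/15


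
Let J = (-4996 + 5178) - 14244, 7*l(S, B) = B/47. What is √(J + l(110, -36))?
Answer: I*√1522096786/329 ≈ 118.58*I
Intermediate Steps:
l(S, B) = B/329 (l(S, B) = (B/47)/7 = B/329)
J = -14062 (J = 182 - 14244 = -14062)
√(J + l(110, -36)) = √(-14062 + (1/329)*(-36)) = √(-14062 - 36/329) = √(-4626434/329) = I*√1522096786/329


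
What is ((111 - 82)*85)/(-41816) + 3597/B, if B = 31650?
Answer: 12065817/220579400 ≈ 0.054701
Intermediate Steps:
((111 - 82)*85)/(-41816) + 3597/B = ((111 - 82)*85)/(-41816) + 3597/31650 = (29*85)*(-1/41816) + 3597*(1/31650) = 2465*(-1/41816) + 1199/10550 = -2465/41816 + 1199/10550 = 12065817/220579400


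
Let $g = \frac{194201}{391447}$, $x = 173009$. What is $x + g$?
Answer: $\frac{9674864032}{55921} \approx 1.7301 \cdot 10^{5}$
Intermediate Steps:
$g = \frac{27743}{55921}$ ($g = 194201 \cdot \frac{1}{391447} = \frac{27743}{55921} \approx 0.49611$)
$x + g = 173009 + \frac{27743}{55921} = \frac{9674864032}{55921}$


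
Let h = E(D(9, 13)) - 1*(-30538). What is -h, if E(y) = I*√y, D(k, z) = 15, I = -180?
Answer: -30538 + 180*√15 ≈ -29841.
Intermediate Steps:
E(y) = -180*√y
h = 30538 - 180*√15 (h = -180*√15 - 1*(-30538) = -180*√15 + 30538 = 30538 - 180*√15 ≈ 29841.)
-h = -(30538 - 180*√15) = -30538 + 180*√15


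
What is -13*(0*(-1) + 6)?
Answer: -78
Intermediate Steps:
-13*(0*(-1) + 6) = -13*(0 + 6) = -13*6 = -78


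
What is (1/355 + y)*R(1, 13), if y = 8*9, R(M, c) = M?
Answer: 25561/355 ≈ 72.003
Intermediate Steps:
y = 72
(1/355 + y)*R(1, 13) = (1/355 + 72)*1 = (25561/355)*1 = 25561/355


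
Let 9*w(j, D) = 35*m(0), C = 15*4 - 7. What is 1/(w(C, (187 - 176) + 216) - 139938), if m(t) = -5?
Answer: -9/1259617 ≈ -7.1450e-6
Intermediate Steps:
C = 53 (C = 60 - 7 = 53)
w(j, D) = -175/9 (w(j, D) = (35*(-5))/9 = (⅑)*(-175) = -175/9)
1/(w(C, (187 - 176) + 216) - 139938) = 1/(-175/9 - 139938) = 1/(-1259617/9) = -9/1259617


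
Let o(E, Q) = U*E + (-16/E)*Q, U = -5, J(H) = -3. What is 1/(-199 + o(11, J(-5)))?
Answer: -11/2746 ≈ -0.0040058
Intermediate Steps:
o(E, Q) = -5*E - 16*Q/E (o(E, Q) = -5*E + (-16/E)*Q = -5*E - 16*Q/E)
1/(-199 + o(11, J(-5))) = 1/(-199 + (-5*11 - 16*(-3)/11)) = 1/(-199 + (-55 - 16*(-3)*1/11)) = 1/(-199 + (-55 + 48/11)) = 1/(-199 - 557/11) = 1/(-2746/11) = -11/2746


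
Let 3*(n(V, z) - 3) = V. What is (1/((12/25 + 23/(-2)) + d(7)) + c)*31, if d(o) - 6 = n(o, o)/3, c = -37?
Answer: -1687423/1459 ≈ -1156.6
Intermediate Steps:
n(V, z) = 3 + V/3
d(o) = 7 + o/9 (d(o) = 6 + (3 + o/3)/3 = 6 + (3 + o/3)*(⅓) = 6 + (1 + o/9) = 7 + o/9)
(1/((12/25 + 23/(-2)) + d(7)) + c)*31 = (1/((12/25 + 23/(-2)) + (7 + (⅑)*7)) - 37)*31 = (1/((12*(1/25) + 23*(-½)) + (7 + 7/9)) - 37)*31 = (1/((12/25 - 23/2) + 70/9) - 37)*31 = (1/(-551/50 + 70/9) - 37)*31 = (1/(-1459/450) - 37)*31 = (-450/1459 - 37)*31 = -54433/1459*31 = -1687423/1459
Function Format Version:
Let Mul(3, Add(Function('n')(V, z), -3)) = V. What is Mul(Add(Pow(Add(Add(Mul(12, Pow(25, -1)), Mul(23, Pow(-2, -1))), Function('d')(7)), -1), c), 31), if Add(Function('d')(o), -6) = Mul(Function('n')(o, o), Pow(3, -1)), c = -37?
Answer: Rational(-1687423, 1459) ≈ -1156.6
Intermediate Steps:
Function('n')(V, z) = Add(3, Mul(Rational(1, 3), V))
Function('d')(o) = Add(7, Mul(Rational(1, 9), o)) (Function('d')(o) = Add(6, Mul(Add(3, Mul(Rational(1, 3), o)), Pow(3, -1))) = Add(6, Mul(Add(3, Mul(Rational(1, 3), o)), Rational(1, 3))) = Add(6, Add(1, Mul(Rational(1, 9), o))) = Add(7, Mul(Rational(1, 9), o)))
Mul(Add(Pow(Add(Add(Mul(12, Pow(25, -1)), Mul(23, Pow(-2, -1))), Function('d')(7)), -1), c), 31) = Mul(Add(Pow(Add(Add(Mul(12, Pow(25, -1)), Mul(23, Pow(-2, -1))), Add(7, Mul(Rational(1, 9), 7))), -1), -37), 31) = Mul(Add(Pow(Add(Add(Mul(12, Rational(1, 25)), Mul(23, Rational(-1, 2))), Add(7, Rational(7, 9))), -1), -37), 31) = Mul(Add(Pow(Add(Add(Rational(12, 25), Rational(-23, 2)), Rational(70, 9)), -1), -37), 31) = Mul(Add(Pow(Add(Rational(-551, 50), Rational(70, 9)), -1), -37), 31) = Mul(Add(Pow(Rational(-1459, 450), -1), -37), 31) = Mul(Add(Rational(-450, 1459), -37), 31) = Mul(Rational(-54433, 1459), 31) = Rational(-1687423, 1459)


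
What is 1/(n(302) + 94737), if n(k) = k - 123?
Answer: 1/94916 ≈ 1.0536e-5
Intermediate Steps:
n(k) = -123 + k
1/(n(302) + 94737) = 1/((-123 + 302) + 94737) = 1/(179 + 94737) = 1/94916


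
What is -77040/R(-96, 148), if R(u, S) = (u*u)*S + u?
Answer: -1605/28414 ≈ -0.056486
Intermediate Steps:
R(u, S) = u + S*u² (R(u, S) = u²*S + u = S*u² + u = u + S*u²)
-77040/R(-96, 148) = -77040/((-96*(1 + 148*(-96)))) = -77040/((-96*(1 - 14208))) = -77040/((-96*(-14207))) = -77040/1363872 = -1*1605/28414 = -1605/28414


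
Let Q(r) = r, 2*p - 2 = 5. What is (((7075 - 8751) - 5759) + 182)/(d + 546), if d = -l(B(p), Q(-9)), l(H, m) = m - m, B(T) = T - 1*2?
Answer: -7253/546 ≈ -13.284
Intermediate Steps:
p = 7/2 (p = 1 + (½)*5 = 1 + 5/2 = 7/2 ≈ 3.5000)
B(T) = -2 + T (B(T) = T - 2 = -2 + T)
l(H, m) = 0
d = 0 (d = -1*0 = 0)
(((7075 - 8751) - 5759) + 182)/(d + 546) = (((7075 - 8751) - 5759) + 182)/(0 + 546) = ((-1676 - 5759) + 182)/546 = (-7435 + 182)*(1/546) = -7253*1/546 = -7253/546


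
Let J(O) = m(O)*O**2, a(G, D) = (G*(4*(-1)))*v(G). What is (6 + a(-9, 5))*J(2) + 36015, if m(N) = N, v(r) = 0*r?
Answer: 36063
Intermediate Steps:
v(r) = 0
a(G, D) = 0 (a(G, D) = (G*(4*(-1)))*0 = (G*(-4))*0 = -4*G*0 = 0)
J(O) = O**3 (J(O) = O*O**2 = O**3)
(6 + a(-9, 5))*J(2) + 36015 = (6 + 0)*2**3 + 36015 = 6*8 + 36015 = 48 + 36015 = 36063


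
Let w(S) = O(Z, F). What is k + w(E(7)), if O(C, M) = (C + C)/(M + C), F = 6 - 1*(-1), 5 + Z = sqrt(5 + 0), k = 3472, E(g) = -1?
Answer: 3502 - 14*sqrt(5) ≈ 3470.7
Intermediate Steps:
Z = -5 + sqrt(5) (Z = -5 + sqrt(5 + 0) = -5 + sqrt(5) ≈ -2.7639)
F = 7 (F = 6 + 1 = 7)
O(C, M) = 2*C/(C + M) (O(C, M) = (2*C)/(C + M) = 2*C/(C + M))
w(S) = 2*(-5 + sqrt(5))/(2 + sqrt(5)) (w(S) = 2*(-5 + sqrt(5))/((-5 + sqrt(5)) + 7) = 2*(-5 + sqrt(5))/(2 + sqrt(5)))
k + w(E(7)) = 3472 + (30 - 14*sqrt(5)) = 3502 - 14*sqrt(5)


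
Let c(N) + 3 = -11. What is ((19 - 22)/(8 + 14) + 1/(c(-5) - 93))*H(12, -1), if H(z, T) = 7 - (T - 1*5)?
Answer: -4459/2354 ≈ -1.8942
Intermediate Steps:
H(z, T) = 12 - T (H(z, T) = 7 - (T - 5) = 7 - (-5 + T) = 7 + (5 - T) = 12 - T)
c(N) = -14 (c(N) = -3 - 11 = -14)
((19 - 22)/(8 + 14) + 1/(c(-5) - 93))*H(12, -1) = ((19 - 22)/(8 + 14) + 1/(-14 - 93))*(12 - 1*(-1)) = (-3/22 + 1/(-107))*(12 + 1) = (-3*1/22 - 1/107)*13 = (-3/22 - 1/107)*13 = -343/2354*13 = -4459/2354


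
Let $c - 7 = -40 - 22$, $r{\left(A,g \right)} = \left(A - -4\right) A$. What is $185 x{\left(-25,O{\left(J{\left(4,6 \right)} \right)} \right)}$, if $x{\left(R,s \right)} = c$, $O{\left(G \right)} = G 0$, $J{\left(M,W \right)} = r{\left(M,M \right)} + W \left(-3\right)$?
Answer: $-10175$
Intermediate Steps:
$r{\left(A,g \right)} = A \left(4 + A\right)$ ($r{\left(A,g \right)} = \left(A + 4\right) A = \left(4 + A\right) A = A \left(4 + A\right)$)
$J{\left(M,W \right)} = - 3 W + M \left(4 + M\right)$ ($J{\left(M,W \right)} = M \left(4 + M\right) + W \left(-3\right) = M \left(4 + M\right) - 3 W = - 3 W + M \left(4 + M\right)$)
$O{\left(G \right)} = 0$
$c = -55$ ($c = 7 - 62 = -55$)
$x{\left(R,s \right)} = -55$
$185 x{\left(-25,O{\left(J{\left(4,6 \right)} \right)} \right)} = 185 \left(-55\right) = -10175$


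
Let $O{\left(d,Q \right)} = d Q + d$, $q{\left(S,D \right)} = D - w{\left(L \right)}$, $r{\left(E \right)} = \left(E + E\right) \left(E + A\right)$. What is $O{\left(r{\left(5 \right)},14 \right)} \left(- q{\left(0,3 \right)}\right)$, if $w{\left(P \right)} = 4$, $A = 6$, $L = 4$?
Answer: $1650$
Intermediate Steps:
$r{\left(E \right)} = 2 E \left(6 + E\right)$ ($r{\left(E \right)} = \left(E + E\right) \left(E + 6\right) = 2 E \left(6 + E\right)$)
$q{\left(S,D \right)} = -4 + D$ ($q{\left(S,D \right)} = D - 4 = -4 + D$)
$O{\left(d,Q \right)} = d + Q d$ ($O{\left(d,Q \right)} = Q d + d = d + Q d$)
$O{\left(r{\left(5 \right)},14 \right)} \left(- q{\left(0,3 \right)}\right) = 2 \cdot 5 \left(6 + 5\right) \left(1 + 14\right) \left(- (-4 + 3)\right) = 2 \cdot 5 \cdot 11 \cdot 15 \left(\left(-1\right) \left(-1\right)\right) = 110 \cdot 15 \cdot 1 = 1650 \cdot 1 = 1650$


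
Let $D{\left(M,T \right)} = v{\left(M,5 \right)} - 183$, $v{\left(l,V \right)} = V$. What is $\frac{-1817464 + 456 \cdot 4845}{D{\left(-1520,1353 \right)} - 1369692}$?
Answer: $- \frac{195928}{684935} \approx -0.28605$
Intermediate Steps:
$D{\left(M,T \right)} = -178$ ($D{\left(M,T \right)} = 5 - 183 = -178$)
$\frac{-1817464 + 456 \cdot 4845}{D{\left(-1520,1353 \right)} - 1369692} = \frac{-1817464 + 456 \cdot 4845}{-178 - 1369692} = \frac{-1817464 + 2209320}{-1369870} = 391856 \left(- \frac{1}{1369870}\right) = - \frac{195928}{684935}$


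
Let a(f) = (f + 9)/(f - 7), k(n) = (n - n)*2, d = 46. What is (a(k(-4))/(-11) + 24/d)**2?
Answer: 1279161/3136441 ≈ 0.40784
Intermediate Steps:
k(n) = 0 (k(n) = 0*2 = 0)
a(f) = (9 + f)/(-7 + f)
(a(k(-4))/(-11) + 24/d)**2 = (((9 + 0)/(-7 + 0))/(-11) + 24/46)**2 = ((9/(-7))*(-1/11) + 24*(1/46))**2 = (-1/7*9*(-1/11) + 12/23)**2 = (-9/7*(-1/11) + 12/23)**2 = (9/77 + 12/23)**2 = (1131/1771)**2 = 1279161/3136441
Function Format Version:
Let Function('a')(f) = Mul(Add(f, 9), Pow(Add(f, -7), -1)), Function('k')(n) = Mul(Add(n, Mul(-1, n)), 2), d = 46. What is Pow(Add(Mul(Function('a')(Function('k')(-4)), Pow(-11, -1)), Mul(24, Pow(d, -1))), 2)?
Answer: Rational(1279161, 3136441) ≈ 0.40784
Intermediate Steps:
Function('k')(n) = 0 (Function('k')(n) = Mul(0, 2) = 0)
Function('a')(f) = Mul(Pow(Add(-7, f), -1), Add(9, f)) (Function('a')(f) = Mul(Add(9, f), Pow(Add(-7, f), -1)) = Mul(Pow(Add(-7, f), -1), Add(9, f)))
Pow(Add(Mul(Function('a')(Function('k')(-4)), Pow(-11, -1)), Mul(24, Pow(d, -1))), 2) = Pow(Add(Mul(Mul(Pow(Add(-7, 0), -1), Add(9, 0)), Pow(-11, -1)), Mul(24, Pow(46, -1))), 2) = Pow(Add(Mul(Mul(Pow(-7, -1), 9), Rational(-1, 11)), Mul(24, Rational(1, 46))), 2) = Pow(Add(Mul(Mul(Rational(-1, 7), 9), Rational(-1, 11)), Rational(12, 23)), 2) = Pow(Add(Mul(Rational(-9, 7), Rational(-1, 11)), Rational(12, 23)), 2) = Pow(Add(Rational(9, 77), Rational(12, 23)), 2) = Pow(Rational(1131, 1771), 2) = Rational(1279161, 3136441)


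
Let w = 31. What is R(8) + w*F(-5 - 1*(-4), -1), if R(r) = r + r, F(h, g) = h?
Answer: -15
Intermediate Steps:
R(r) = 2*r
R(8) + w*F(-5 - 1*(-4), -1) = 2*8 + 31*(-5 - 1*(-4)) = 16 + 31*(-5 + 4) = 16 + 31*(-1) = 16 - 31 = -15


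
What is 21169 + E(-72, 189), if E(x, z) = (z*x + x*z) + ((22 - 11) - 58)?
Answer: -6094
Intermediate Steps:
E(x, z) = -47 + 2*x*z (E(x, z) = (x*z + x*z) + (11 - 58) = 2*x*z - 47 = -47 + 2*x*z)
21169 + E(-72, 189) = 21169 + (-47 + 2*(-72)*189) = 21169 + (-47 - 27216) = 21169 - 27263 = -6094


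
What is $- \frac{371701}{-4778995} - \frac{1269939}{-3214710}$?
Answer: $\frac{484262870201}{1024205534430} \approx 0.47282$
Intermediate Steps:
$- \frac{371701}{-4778995} - \frac{1269939}{-3214710} = \left(-371701\right) \left(- \frac{1}{4778995}\right) - - \frac{423313}{1071570} = \frac{371701}{4778995} + \frac{423313}{1071570} = \frac{484262870201}{1024205534430}$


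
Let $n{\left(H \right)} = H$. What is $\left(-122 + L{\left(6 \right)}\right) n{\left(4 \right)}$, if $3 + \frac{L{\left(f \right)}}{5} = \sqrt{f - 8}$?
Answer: $-548 + 20 i \sqrt{2} \approx -548.0 + 28.284 i$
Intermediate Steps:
$L{\left(f \right)} = -15 + 5 \sqrt{-8 + f}$ ($L{\left(f \right)} = -15 + 5 \sqrt{f - 8} = -15 + 5 \sqrt{-8 + f}$)
$\left(-122 + L{\left(6 \right)}\right) n{\left(4 \right)} = \left(-122 - \left(15 - 5 \sqrt{-8 + 6}\right)\right) 4 = \left(-122 - \left(15 - 5 \sqrt{-2}\right)\right) 4 = \left(-122 - \left(15 - 5 i \sqrt{2}\right)\right) 4 = \left(-137 + 5 i \sqrt{2}\right) 4 = -548 + 20 i \sqrt{2}$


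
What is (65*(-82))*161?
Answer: -858130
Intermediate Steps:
(65*(-82))*161 = -5330*161 = -858130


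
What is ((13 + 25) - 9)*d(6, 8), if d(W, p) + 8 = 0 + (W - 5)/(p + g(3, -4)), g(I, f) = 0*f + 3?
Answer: -2523/11 ≈ -229.36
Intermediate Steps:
g(I, f) = 3 (g(I, f) = 0 + 3 = 3)
d(W, p) = -8 + (-5 + W)/(3 + p) (d(W, p) = -8 + (0 + (W - 5)/(p + 3)) = -8 + (0 + (-5 + W)/(3 + p)) = -8 + (-5 + W)/(3 + p))
((13 + 25) - 9)*d(6, 8) = ((13 + 25) - 9)*((-29 + 6 - 8*8)/(3 + 8)) = (38 - 9)*((-29 + 6 - 64)/11) = 29*((1/11)*(-87)) = 29*(-87/11) = -2523/11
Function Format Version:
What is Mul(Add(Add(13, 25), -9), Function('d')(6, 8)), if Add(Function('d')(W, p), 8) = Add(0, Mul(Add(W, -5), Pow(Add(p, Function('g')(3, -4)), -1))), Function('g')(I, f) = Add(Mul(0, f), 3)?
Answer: Rational(-2523, 11) ≈ -229.36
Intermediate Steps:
Function('g')(I, f) = 3 (Function('g')(I, f) = Add(0, 3) = 3)
Function('d')(W, p) = Add(-8, Mul(Pow(Add(3, p), -1), Add(-5, W))) (Function('d')(W, p) = Add(-8, Add(0, Mul(Add(W, -5), Pow(Add(p, 3), -1)))) = Add(-8, Add(0, Mul(Add(-5, W), Pow(Add(3, p), -1)))) = Add(-8, Add(0, Mul(Pow(Add(3, p), -1), Add(-5, W)))) = Add(-8, Mul(Pow(Add(3, p), -1), Add(-5, W))))
Mul(Add(Add(13, 25), -9), Function('d')(6, 8)) = Mul(Add(Add(13, 25), -9), Mul(Pow(Add(3, 8), -1), Add(-29, 6, Mul(-8, 8)))) = Mul(Add(38, -9), Mul(Pow(11, -1), Add(-29, 6, -64))) = Mul(29, Mul(Rational(1, 11), -87)) = Mul(29, Rational(-87, 11)) = Rational(-2523, 11)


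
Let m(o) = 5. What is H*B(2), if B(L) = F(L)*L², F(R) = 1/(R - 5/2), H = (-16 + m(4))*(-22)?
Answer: -1936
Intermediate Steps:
H = 242 (H = (-16 + 5)*(-22) = -11*(-22) = 242)
F(R) = 1/(-5/2 + R) (F(R) = 1/(R - 5*½) = 1/(R - 5/2) = 1/(-5/2 + R))
B(L) = 2*L²/(-5 + 2*L) (B(L) = (2/(-5 + 2*L))*L² = 2*L²/(-5 + 2*L))
H*B(2) = 242*(2*2²/(-5 + 2*2)) = 242*(2*4/(-5 + 4)) = 242*(2*4/(-1)) = 242*(2*4*(-1)) = 242*(-8) = -1936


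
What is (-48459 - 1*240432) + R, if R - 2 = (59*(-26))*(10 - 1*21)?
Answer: -272015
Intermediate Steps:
R = 16876 (R = 2 + (59*(-26))*(10 - 1*21) = 2 - 1534*(10 - 21) = 2 - 1534*(-11) = 2 + 16874 = 16876)
(-48459 - 1*240432) + R = (-48459 - 1*240432) + 16876 = (-48459 - 240432) + 16876 = -288891 + 16876 = -272015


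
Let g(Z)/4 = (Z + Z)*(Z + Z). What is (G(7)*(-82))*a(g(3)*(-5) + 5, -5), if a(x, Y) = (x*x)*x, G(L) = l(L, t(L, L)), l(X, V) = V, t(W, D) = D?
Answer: 209811852250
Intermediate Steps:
G(L) = L
g(Z) = 16*Z**2 (g(Z) = 4*((Z + Z)*(Z + Z)) = 4*((2*Z)*(2*Z)) = 4*(4*Z**2) = 16*Z**2)
a(x, Y) = x**3 (a(x, Y) = x**2*x = x**3)
(G(7)*(-82))*a(g(3)*(-5) + 5, -5) = (7*(-82))*((16*3**2)*(-5) + 5)**3 = -574*((16*9)*(-5) + 5)**3 = -574*(144*(-5) + 5)**3 = -574*(-720 + 5)**3 = -574*(-715)**3 = -574*(-365525875) = 209811852250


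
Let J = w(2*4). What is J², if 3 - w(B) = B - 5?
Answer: 0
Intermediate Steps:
w(B) = 8 - B (w(B) = 3 - (B - 5) = 3 - (-5 + B) = 3 + (5 - B) = 8 - B)
J = 0 (J = 8 - 2*4 = 8 - 1*8 = 8 - 8 = 0)
J² = 0² = 0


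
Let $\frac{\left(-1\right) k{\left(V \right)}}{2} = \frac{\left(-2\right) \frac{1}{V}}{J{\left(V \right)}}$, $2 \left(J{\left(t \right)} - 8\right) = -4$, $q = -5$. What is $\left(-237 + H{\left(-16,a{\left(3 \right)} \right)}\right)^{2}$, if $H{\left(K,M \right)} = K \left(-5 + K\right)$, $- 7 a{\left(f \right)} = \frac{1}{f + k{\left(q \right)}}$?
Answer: $9801$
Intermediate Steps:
$J{\left(t \right)} = 6$ ($J{\left(t \right)} = 8 + \frac{1}{2} \left(-4\right) = 8 - 2 = 6$)
$k{\left(V \right)} = \frac{2}{3 V}$ ($k{\left(V \right)} = - 2 \frac{\left(-2\right) \frac{1}{V}}{6} = - 2 - \frac{2}{V} \frac{1}{6} = - 2 \left(- \frac{1}{3 V}\right) = \frac{2}{3 V}$)
$a{\left(f \right)} = - \frac{1}{7 \left(- \frac{2}{15} + f\right)}$ ($a{\left(f \right)} = - \frac{1}{7 \left(f + \frac{2}{3 \left(-5\right)}\right)} = - \frac{1}{7 \left(f + \frac{2}{3} \left(- \frac{1}{5}\right)\right)} = - \frac{1}{7 \left(f - \frac{2}{15}\right)} = - \frac{1}{7 \left(- \frac{2}{15} + f\right)}$)
$\left(-237 + H{\left(-16,a{\left(3 \right)} \right)}\right)^{2} = \left(-237 - 16 \left(-5 - 16\right)\right)^{2} = \left(-237 - -336\right)^{2} = \left(-237 + 336\right)^{2} = 99^{2} = 9801$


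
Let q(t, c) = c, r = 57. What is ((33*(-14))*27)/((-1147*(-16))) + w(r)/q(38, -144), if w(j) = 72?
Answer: -10825/9176 ≈ -1.1797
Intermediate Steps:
((33*(-14))*27)/((-1147*(-16))) + w(r)/q(38, -144) = ((33*(-14))*27)/((-1147*(-16))) + 72/(-144) = -462*27/18352 + 72*(-1/144) = -12474*1/18352 - ½ = -6237/9176 - ½ = -10825/9176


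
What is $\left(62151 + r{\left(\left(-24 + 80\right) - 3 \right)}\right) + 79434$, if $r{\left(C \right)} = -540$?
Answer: $141045$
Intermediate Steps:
$\left(62151 + r{\left(\left(-24 + 80\right) - 3 \right)}\right) + 79434 = \left(62151 - 540\right) + 79434 = 61611 + 79434 = 141045$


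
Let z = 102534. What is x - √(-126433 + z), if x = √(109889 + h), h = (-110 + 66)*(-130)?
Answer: √115609 - I*√23899 ≈ 340.01 - 154.59*I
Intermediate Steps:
h = 5720 (h = -44*(-130) = 5720)
x = √115609 (x = √(109889 + 5720) = √115609 ≈ 340.01)
x - √(-126433 + z) = √115609 - √(-126433 + 102534) = √115609 - √(-23899) = √115609 - I*√23899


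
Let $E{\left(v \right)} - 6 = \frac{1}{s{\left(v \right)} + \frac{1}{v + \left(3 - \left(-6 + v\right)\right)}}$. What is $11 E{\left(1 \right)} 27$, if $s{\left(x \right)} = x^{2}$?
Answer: $\frac{20493}{10} \approx 2049.3$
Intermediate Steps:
$E{\left(v \right)} = 6 + \frac{1}{\frac{1}{9} + v^{2}}$ ($E{\left(v \right)} = 6 + \frac{1}{v^{2} + \frac{1}{v + \left(3 - \left(-6 + v\right)\right)}} = 6 + \frac{1}{v^{2} + \frac{1}{v - \left(-9 + v\right)}} = 6 + \frac{1}{v^{2} + \frac{1}{9}} = 6 + \frac{1}{\frac{1}{9} + v^{2}}$)
$11 E{\left(1 \right)} 27 = 11 \frac{3 \left(5 + 18 \cdot 1^{2}\right)}{1 + 9 \cdot 1^{2}} \cdot 27 = 11 \frac{3 \left(5 + 18 \cdot 1\right)}{1 + 9 \cdot 1} \cdot 27 = 11 \frac{3 \left(5 + 18\right)}{1 + 9} \cdot 27 = 11 \cdot 3 \cdot \frac{1}{10} \cdot 23 \cdot 27 = 11 \cdot \frac{69}{10} \cdot 27 = \frac{759}{10} \cdot 27 = \frac{20493}{10}$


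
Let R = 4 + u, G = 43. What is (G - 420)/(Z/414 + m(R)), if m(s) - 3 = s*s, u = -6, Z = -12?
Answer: -2001/37 ≈ -54.081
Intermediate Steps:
R = -2 (R = 4 - 6 = -2)
m(s) = 3 + s² (m(s) = 3 + s*s = 3 + s²)
(G - 420)/(Z/414 + m(R)) = (43 - 420)/(-12/414 + (3 + (-2)²)) = -377/(-12*1/414 + (3 + 4)) = -377/(-2/69 + 7) = -377/481/69 = -377*69/481 = -2001/37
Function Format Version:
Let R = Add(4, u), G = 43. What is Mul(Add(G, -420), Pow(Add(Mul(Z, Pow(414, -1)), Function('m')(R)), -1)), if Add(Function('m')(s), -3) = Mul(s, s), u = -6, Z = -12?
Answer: Rational(-2001, 37) ≈ -54.081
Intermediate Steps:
R = -2 (R = Add(4, -6) = -2)
Function('m')(s) = Add(3, Pow(s, 2)) (Function('m')(s) = Add(3, Mul(s, s)) = Add(3, Pow(s, 2)))
Mul(Add(G, -420), Pow(Add(Mul(Z, Pow(414, -1)), Function('m')(R)), -1)) = Mul(Add(43, -420), Pow(Add(Mul(-12, Pow(414, -1)), Add(3, Pow(-2, 2))), -1)) = Mul(-377, Pow(Add(Mul(-12, Rational(1, 414)), Add(3, 4)), -1)) = Mul(-377, Pow(Add(Rational(-2, 69), 7), -1)) = Mul(-377, Pow(Rational(481, 69), -1)) = Mul(-377, Rational(69, 481)) = Rational(-2001, 37)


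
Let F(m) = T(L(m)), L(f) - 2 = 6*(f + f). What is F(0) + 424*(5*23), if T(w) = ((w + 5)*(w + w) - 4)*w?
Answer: 48808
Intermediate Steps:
L(f) = 2 + 12*f (L(f) = 2 + 6*(f + f) = 2 + 6*(2*f) = 2 + 12*f)
T(w) = w*(-4 + 2*w*(5 + w)) (T(w) = ((5 + w)*(2*w) - 4)*w = (2*w*(5 + w) - 4)*w = (-4 + 2*w*(5 + w))*w = w*(-4 + 2*w*(5 + w)))
F(m) = 2*(2 + 12*m)*(8 + (2 + 12*m)² + 60*m) (F(m) = 2*(2 + 12*m)*(-2 + (2 + 12*m)² + 5*(2 + 12*m)) = 2*(2 + 12*m)*(-2 + (2 + 12*m)² + (10 + 60*m)) = 2*(2 + 12*m)*(8 + (2 + 12*m)² + 60*m))
F(0) + 424*(5*23) = (48 + 720*0 + 3168*0² + 3456*0³) + 424*(5*23) = (48 + 0 + 3168*0 + 3456*0) + 424*115 = (48 + 0 + 0 + 0) + 48760 = 48 + 48760 = 48808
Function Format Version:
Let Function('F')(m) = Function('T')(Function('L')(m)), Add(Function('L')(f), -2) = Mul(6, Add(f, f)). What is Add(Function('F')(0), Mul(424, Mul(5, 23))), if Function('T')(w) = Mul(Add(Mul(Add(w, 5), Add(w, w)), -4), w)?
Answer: 48808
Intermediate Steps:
Function('L')(f) = Add(2, Mul(12, f)) (Function('L')(f) = Add(2, Mul(6, Add(f, f))) = Add(2, Mul(6, Mul(2, f))) = Add(2, Mul(12, f)))
Function('T')(w) = Mul(w, Add(-4, Mul(2, w, Add(5, w)))) (Function('T')(w) = Mul(Add(Mul(Add(5, w), Mul(2, w)), -4), w) = Mul(Add(Mul(2, w, Add(5, w)), -4), w) = Mul(Add(-4, Mul(2, w, Add(5, w))), w) = Mul(w, Add(-4, Mul(2, w, Add(5, w)))))
Function('F')(m) = Mul(2, Add(2, Mul(12, m)), Add(8, Pow(Add(2, Mul(12, m)), 2), Mul(60, m))) (Function('F')(m) = Mul(2, Add(2, Mul(12, m)), Add(-2, Pow(Add(2, Mul(12, m)), 2), Mul(5, Add(2, Mul(12, m))))) = Mul(2, Add(2, Mul(12, m)), Add(-2, Pow(Add(2, Mul(12, m)), 2), Add(10, Mul(60, m)))) = Mul(2, Add(2, Mul(12, m)), Add(8, Pow(Add(2, Mul(12, m)), 2), Mul(60, m))))
Add(Function('F')(0), Mul(424, Mul(5, 23))) = Add(Add(48, Mul(720, 0), Mul(3168, Pow(0, 2)), Mul(3456, Pow(0, 3))), Mul(424, Mul(5, 23))) = Add(Add(48, 0, Mul(3168, 0), Mul(3456, 0)), Mul(424, 115)) = Add(Add(48, 0, 0, 0), 48760) = Add(48, 48760) = 48808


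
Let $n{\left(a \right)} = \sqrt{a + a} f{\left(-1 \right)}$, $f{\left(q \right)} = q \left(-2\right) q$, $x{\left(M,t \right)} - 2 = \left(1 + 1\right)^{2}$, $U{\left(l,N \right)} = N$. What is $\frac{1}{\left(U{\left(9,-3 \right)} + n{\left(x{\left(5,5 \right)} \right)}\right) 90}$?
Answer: $\frac{1}{1170} - \frac{2 \sqrt{3}}{1755} \approx -0.0011191$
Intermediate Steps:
$x{\left(M,t \right)} = 6$ ($x{\left(M,t \right)} = 2 + \left(1 + 1\right)^{2} = 2 + 2^{2} = 2 + 4 = 6$)
$f{\left(q \right)} = - 2 q^{2}$ ($f{\left(q \right)} = - 2 q q = - 2 q^{2}$)
$n{\left(a \right)} = - 2 \sqrt{2} \sqrt{a}$ ($n{\left(a \right)} = \sqrt{a + a} \left(- 2 \left(-1\right)^{2}\right) = \sqrt{2 a} \left(\left(-2\right) 1\right) = \sqrt{2} \sqrt{a} \left(-2\right) = - 2 \sqrt{2} \sqrt{a}$)
$\frac{1}{\left(U{\left(9,-3 \right)} + n{\left(x{\left(5,5 \right)} \right)}\right) 90} = \frac{1}{\left(-3 - 2 \sqrt{2} \sqrt{6}\right) 90} = \frac{1}{-3 - 4 \sqrt{3}} \cdot \frac{1}{90} = \frac{1}{90 \left(-3 - 4 \sqrt{3}\right)}$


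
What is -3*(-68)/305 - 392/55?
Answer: -21668/3355 ≈ -6.4584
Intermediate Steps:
-3*(-68)/305 - 392/55 = 204*(1/305) - 392*1/55 = 204/305 - 392/55 = -21668/3355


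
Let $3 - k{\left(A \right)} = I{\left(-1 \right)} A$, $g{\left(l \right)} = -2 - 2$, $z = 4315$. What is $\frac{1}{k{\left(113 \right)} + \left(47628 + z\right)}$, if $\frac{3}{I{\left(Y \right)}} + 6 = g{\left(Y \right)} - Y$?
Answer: $\frac{3}{155951} \approx 1.9237 \cdot 10^{-5}$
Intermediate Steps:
$g{\left(l \right)} = -4$
$I{\left(Y \right)} = \frac{3}{-10 - Y}$ ($I{\left(Y \right)} = \frac{3}{-6 - \left(4 + Y\right)} = \frac{3}{-10 - Y}$)
$k{\left(A \right)} = 3 + \frac{A}{3}$ ($k{\left(A \right)} = 3 - - \frac{3}{10 - 1} A = 3 - - \frac{3}{9} A = 3 - \left(-3\right) \frac{1}{9} A = 3 - - \frac{A}{3} = 3 + \frac{A}{3}$)
$\frac{1}{k{\left(113 \right)} + \left(47628 + z\right)} = \frac{1}{\left(3 + \frac{1}{3} \cdot 113\right) + \left(47628 + 4315\right)} = \frac{1}{\left(3 + \frac{113}{3}\right) + 51943} = \frac{1}{\frac{122}{3} + 51943} = \frac{1}{\frac{155951}{3}} = \frac{3}{155951}$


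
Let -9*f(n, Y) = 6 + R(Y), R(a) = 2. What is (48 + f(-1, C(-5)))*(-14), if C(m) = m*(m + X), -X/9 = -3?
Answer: -5936/9 ≈ -659.56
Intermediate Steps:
X = 27 (X = -9*(-3) = 27)
C(m) = m*(27 + m) (C(m) = m*(m + 27) = m*(27 + m))
f(n, Y) = -8/9 (f(n, Y) = -(6 + 2)/9 = -⅑*8 = -8/9)
(48 + f(-1, C(-5)))*(-14) = (48 - 8/9)*(-14) = (424/9)*(-14) = -5936/9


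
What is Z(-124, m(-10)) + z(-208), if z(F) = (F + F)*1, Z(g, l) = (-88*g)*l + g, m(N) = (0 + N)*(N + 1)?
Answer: 981540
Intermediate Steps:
m(N) = N*(1 + N)
Z(g, l) = g - 88*g*l (Z(g, l) = -88*g*l + g = g - 88*g*l)
z(F) = 2*F (z(F) = (2*F)*1 = 2*F)
Z(-124, m(-10)) + z(-208) = -124*(1 - (-880)*(1 - 10)) + 2*(-208) = -124*(1 - (-880)*(-9)) - 416 = -124*(1 - 88*90) - 416 = -124*(1 - 7920) - 416 = -124*(-7919) - 416 = 981956 - 416 = 981540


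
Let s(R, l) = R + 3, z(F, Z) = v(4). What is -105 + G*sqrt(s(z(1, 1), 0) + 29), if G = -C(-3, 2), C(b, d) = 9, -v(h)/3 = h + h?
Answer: -105 - 18*sqrt(2) ≈ -130.46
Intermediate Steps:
v(h) = -6*h (v(h) = -3*(h + h) = -6*h)
z(F, Z) = -24 (z(F, Z) = -6*4 = -24)
s(R, l) = 3 + R
G = -9 (G = -1*9 = -9)
-105 + G*sqrt(s(z(1, 1), 0) + 29) = -105 - 9*sqrt((3 - 24) + 29) = -105 - 9*sqrt(-21 + 29) = -105 - 18*sqrt(2)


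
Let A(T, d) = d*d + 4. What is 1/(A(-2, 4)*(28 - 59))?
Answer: -1/620 ≈ -0.0016129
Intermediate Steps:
A(T, d) = 4 + d**2 (A(T, d) = d**2 + 4 = 4 + d**2)
1/(A(-2, 4)*(28 - 59)) = 1/((4 + 4**2)*(28 - 59)) = 1/((4 + 16)*(-31)) = 1/(20*(-31)) = 1/(-620) = -1/620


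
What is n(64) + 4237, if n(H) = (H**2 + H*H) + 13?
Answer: 12442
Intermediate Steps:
n(H) = 13 + 2*H**2 (n(H) = (H**2 + H**2) + 13 = 2*H**2 + 13 = 13 + 2*H**2)
n(64) + 4237 = (13 + 2*64**2) + 4237 = (13 + 2*4096) + 4237 = (13 + 8192) + 4237 = 8205 + 4237 = 12442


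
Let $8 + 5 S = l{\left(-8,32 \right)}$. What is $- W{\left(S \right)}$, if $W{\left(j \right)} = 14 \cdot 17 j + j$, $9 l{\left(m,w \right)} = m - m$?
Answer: $\frac{1912}{5} \approx 382.4$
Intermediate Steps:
$l{\left(m,w \right)} = 0$ ($l{\left(m,w \right)} = \frac{m - m}{9} = \frac{1}{9} \cdot 0 = 0$)
$S = - \frac{8}{5}$ ($S = - \frac{8}{5} + \frac{1}{5} \cdot 0 = - \frac{8}{5} + 0 = - \frac{8}{5} \approx -1.6$)
$W{\left(j \right)} = 239 j$ ($W{\left(j \right)} = 238 j + j = 239 j$)
$- W{\left(S \right)} = - \frac{239 \left(-8\right)}{5} = \left(-1\right) \left(- \frac{1912}{5}\right) = \frac{1912}{5}$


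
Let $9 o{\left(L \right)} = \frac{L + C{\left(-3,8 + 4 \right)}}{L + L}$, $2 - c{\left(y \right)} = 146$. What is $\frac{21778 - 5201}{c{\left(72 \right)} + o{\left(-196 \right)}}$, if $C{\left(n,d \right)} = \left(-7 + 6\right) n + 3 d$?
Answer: $- \frac{58483656}{507875} \approx -115.15$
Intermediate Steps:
$C{\left(n,d \right)} = - n + 3 d$
$c{\left(y \right)} = -144$ ($c{\left(y \right)} = 2 - 146 = -144$)
$o{\left(L \right)} = \frac{39 + L}{18 L}$ ($o{\left(L \right)} = \frac{\left(L - \left(-3 - 3 \left(8 + 4\right)\right)\right) \frac{1}{L + L}}{9} = \frac{\left(L + \left(3 + 3 \cdot 12\right)\right) \frac{1}{2 L}}{9} = \frac{\left(L + \left(3 + 36\right)\right) \frac{1}{2 L}}{9} = \frac{\left(L + 39\right) \frac{1}{2 L}}{9} = \frac{\left(39 + L\right) \frac{1}{2 L}}{9} = \frac{\frac{1}{2} \frac{1}{L} \left(39 + L\right)}{9} = \frac{39 + L}{18 L}$)
$\frac{21778 - 5201}{c{\left(72 \right)} + o{\left(-196 \right)}} = \frac{21778 - 5201}{-144 + \frac{39 - 196}{18 \left(-196\right)}} = \frac{16577}{-144 + \frac{1}{18} \left(- \frac{1}{196}\right) \left(-157\right)} = \frac{16577}{-144 + \frac{157}{3528}} = \frac{16577}{- \frac{507875}{3528}} = 16577 \left(- \frac{3528}{507875}\right) = - \frac{58483656}{507875}$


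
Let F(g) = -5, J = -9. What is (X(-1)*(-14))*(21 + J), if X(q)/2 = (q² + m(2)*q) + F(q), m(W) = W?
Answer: 2016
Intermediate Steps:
X(q) = -10 + 2*q² + 4*q (X(q) = 2*((q² + 2*q) - 5) = 2*(-5 + q² + 2*q) = -10 + 2*q² + 4*q)
(X(-1)*(-14))*(21 + J) = ((-10 + 2*(-1)² + 4*(-1))*(-14))*(21 - 9) = ((-10 + 2*1 - 4)*(-14))*12 = ((-10 + 2 - 4)*(-14))*12 = -12*(-14)*12 = 168*12 = 2016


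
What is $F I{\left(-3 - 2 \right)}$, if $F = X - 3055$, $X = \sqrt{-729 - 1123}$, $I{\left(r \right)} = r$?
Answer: $15275 - 10 i \sqrt{463} \approx 15275.0 - 215.17 i$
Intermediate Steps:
$X = 2 i \sqrt{463}$ ($X = \sqrt{-1852} = 2 i \sqrt{463} \approx 43.035 i$)
$F = -3055 + 2 i \sqrt{463}$ ($F = 2 i \sqrt{463} - 3055 = -3055 + 2 i \sqrt{463} \approx -3055.0 + 43.035 i$)
$F I{\left(-3 - 2 \right)} = \left(-3055 + 2 i \sqrt{463}\right) \left(-3 - 2\right) = \left(-3055 + 2 i \sqrt{463}\right) \left(-5\right) = 15275 - 10 i \sqrt{463}$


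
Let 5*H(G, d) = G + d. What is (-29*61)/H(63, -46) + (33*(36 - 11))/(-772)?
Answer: -6842365/13124 ≈ -521.36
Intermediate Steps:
H(G, d) = G/5 + d/5 (H(G, d) = (G + d)/5 = G/5 + d/5)
(-29*61)/H(63, -46) + (33*(36 - 11))/(-772) = (-29*61)/((1/5)*63 + (1/5)*(-46)) + (33*(36 - 11))/(-772) = -1769/(63/5 - 46/5) + (33*25)*(-1/772) = -1769/17/5 + 825*(-1/772) = -1769*5/17 - 825/772 = -8845/17 - 825/772 = -6842365/13124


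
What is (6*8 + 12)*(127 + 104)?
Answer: 13860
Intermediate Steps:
(6*8 + 12)*(127 + 104) = (48 + 12)*231 = 60*231 = 13860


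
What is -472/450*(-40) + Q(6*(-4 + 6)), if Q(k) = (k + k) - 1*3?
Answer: 2833/45 ≈ 62.956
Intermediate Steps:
Q(k) = -3 + 2*k (Q(k) = 2*k - 3 = -3 + 2*k)
-472/450*(-40) + Q(6*(-4 + 6)) = -472/450*(-40) + (-3 + 2*(6*(-4 + 6))) = -472*1/450*(-40) + (-3 + 2*(6*2)) = -236/225*(-40) + (-3 + 2*12) = 1888/45 + (-3 + 24) = 1888/45 + 21 = 2833/45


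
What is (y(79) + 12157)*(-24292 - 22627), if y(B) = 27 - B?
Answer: -567954495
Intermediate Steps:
(y(79) + 12157)*(-24292 - 22627) = ((27 - 1*79) + 12157)*(-24292 - 22627) = ((27 - 79) + 12157)*(-46919) = (-52 + 12157)*(-46919) = 12105*(-46919) = -567954495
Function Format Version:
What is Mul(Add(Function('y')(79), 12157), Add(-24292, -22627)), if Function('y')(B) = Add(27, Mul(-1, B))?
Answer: -567954495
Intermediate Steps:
Mul(Add(Function('y')(79), 12157), Add(-24292, -22627)) = Mul(Add(Add(27, Mul(-1, 79)), 12157), Add(-24292, -22627)) = Mul(Add(Add(27, -79), 12157), -46919) = Mul(Add(-52, 12157), -46919) = Mul(12105, -46919) = -567954495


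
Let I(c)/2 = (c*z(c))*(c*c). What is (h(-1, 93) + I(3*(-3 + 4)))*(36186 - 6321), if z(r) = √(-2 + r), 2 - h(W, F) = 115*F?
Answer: -317733735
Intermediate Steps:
h(W, F) = 2 - 115*F
I(c) = 2*c³*√(-2 + c) (I(c) = 2*((c*√(-2 + c))*(c*c)) = 2*((c*√(-2 + c))*c²) = 2*(c³*√(-2 + c)) = 2*c³*√(-2 + c))
(h(-1, 93) + I(3*(-3 + 4)))*(36186 - 6321) = ((2 - 115*93) + 2*(3*(-3 + 4))³*√(-2 + 3*(-3 + 4)))*(36186 - 6321) = ((2 - 10695) + 2*(3*1)³*√(-2 + 3*1))*29865 = (-10693 + 2*3³*√(-2 + 3))*29865 = (-10693 + 2*27*√1)*29865 = (-10693 + 2*27*1)*29865 = (-10693 + 54)*29865 = -10639*29865 = -317733735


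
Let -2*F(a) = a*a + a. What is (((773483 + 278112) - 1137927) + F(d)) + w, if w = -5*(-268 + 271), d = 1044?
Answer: -631837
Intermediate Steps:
F(a) = -a/2 - a²/2 (F(a) = -(a*a + a)/2 = -(a² + a)/2 = -(a + a²)/2 = -a/2 - a²/2)
w = -15 (w = -5*3 = -15)
(((773483 + 278112) - 1137927) + F(d)) + w = (((773483 + 278112) - 1137927) - ½*1044*(1 + 1044)) - 15 = ((1051595 - 1137927) - ½*1044*1045) - 15 = (-86332 - 545490) - 15 = -631822 - 15 = -631837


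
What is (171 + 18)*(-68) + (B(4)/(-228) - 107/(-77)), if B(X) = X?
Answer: -56401406/4389 ≈ -12851.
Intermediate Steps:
(171 + 18)*(-68) + (B(4)/(-228) - 107/(-77)) = (171 + 18)*(-68) + (4/(-228) - 107/(-77)) = 189*(-68) + (4*(-1/228) - 107*(-1/77)) = -12852 + (-1/57 + 107/77) = -12852 + 6022/4389 = -56401406/4389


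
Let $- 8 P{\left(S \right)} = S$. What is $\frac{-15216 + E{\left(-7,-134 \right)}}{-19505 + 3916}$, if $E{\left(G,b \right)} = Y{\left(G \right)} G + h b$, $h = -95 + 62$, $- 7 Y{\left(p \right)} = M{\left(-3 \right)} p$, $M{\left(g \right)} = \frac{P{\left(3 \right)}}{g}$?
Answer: $\frac{12337}{17816} \approx 0.69247$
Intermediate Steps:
$P{\left(S \right)} = - \frac{S}{8}$
$M{\left(g \right)} = - \frac{3}{8 g}$ ($M{\left(g \right)} = \frac{\left(- \frac{1}{8}\right) 3}{g} = - \frac{3}{8 g}$)
$Y{\left(p \right)} = - \frac{p}{56}$ ($Y{\left(p \right)} = - \frac{- \frac{3}{8 \left(-3\right)} p}{7} = - \frac{\left(- \frac{3}{8}\right) \left(- \frac{1}{3}\right) p}{7} = - \frac{\frac{1}{8} p}{7} = - \frac{p}{56}$)
$h = -33$
$E{\left(G,b \right)} = - 33 b - \frac{G^{2}}{56}$ ($E{\left(G,b \right)} = - \frac{G}{56} G - 33 b = - \frac{G^{2}}{56} - 33 b = - 33 b - \frac{G^{2}}{56}$)
$\frac{-15216 + E{\left(-7,-134 \right)}}{-19505 + 3916} = \frac{-15216 - \left(-4422 + \frac{\left(-7\right)^{2}}{56}\right)}{-19505 + 3916} = \frac{-15216 + \left(4422 - \frac{7}{8}\right)}{-15589} = \left(-15216 + \left(4422 - \frac{7}{8}\right)\right) \left(- \frac{1}{15589}\right) = \left(-15216 + \frac{35369}{8}\right) \left(- \frac{1}{15589}\right) = \left(- \frac{86359}{8}\right) \left(- \frac{1}{15589}\right) = \frac{12337}{17816}$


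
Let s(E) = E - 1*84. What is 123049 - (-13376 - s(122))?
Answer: 136463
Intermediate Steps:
s(E) = -84 + E (s(E) = E - 84 = -84 + E)
123049 - (-13376 - s(122)) = 123049 - (-13376 - (-84 + 122)) = 123049 - (-13376 - 1*38) = 123049 - (-13376 - 38) = 123049 - 1*(-13414) = 123049 + 13414 = 136463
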